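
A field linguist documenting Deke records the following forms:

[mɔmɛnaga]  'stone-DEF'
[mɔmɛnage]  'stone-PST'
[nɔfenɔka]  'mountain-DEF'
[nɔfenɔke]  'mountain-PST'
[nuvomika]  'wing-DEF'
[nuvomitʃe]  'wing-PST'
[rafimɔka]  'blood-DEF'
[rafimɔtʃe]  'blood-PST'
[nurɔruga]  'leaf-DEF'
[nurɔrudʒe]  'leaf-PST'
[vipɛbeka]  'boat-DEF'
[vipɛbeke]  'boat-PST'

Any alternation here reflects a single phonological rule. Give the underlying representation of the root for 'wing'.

/nuvomitʃ/

'wing' shows [k] ~ [tʃ] at the end of the stem ([nuvomika] vs [nuvomitʃe]).
If /k/ were underlying and a rule turned it into [tʃ] before the PST suffix, 'boat' would also alternate; but it has [k] in both [vipɛbeka] and [vipɛbeke].
The alternation reflects depalatalization: palato-alveolar /tʃ/ and /dʒ/ become [k] and [g] when no front vowel follows. /tʃ/ is underlying.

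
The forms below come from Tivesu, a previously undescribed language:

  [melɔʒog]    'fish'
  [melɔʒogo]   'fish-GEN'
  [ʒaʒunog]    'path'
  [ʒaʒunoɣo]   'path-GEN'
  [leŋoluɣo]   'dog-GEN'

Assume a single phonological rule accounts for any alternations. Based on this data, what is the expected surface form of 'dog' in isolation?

'path' shows [g] ~ [ɣ] at the end of the stem ([ʒaʒunog] vs [ʒaʒunoɣo]).
The stem 'fish' ([melɔʒog], [melɔʒogo]) shows [g] unchanged in both environments, so [g] cannot be basic with [ɣ] derived before the GEN suffix.
Therefore /ɣ/ is basic and [g] is derived by word-final hardening (voiced fricatives become stops word-finally).
From [leŋoluɣo] the stem 'dog' is /leŋoluɣ/; word-finally this yields [leŋolug].

[leŋolug]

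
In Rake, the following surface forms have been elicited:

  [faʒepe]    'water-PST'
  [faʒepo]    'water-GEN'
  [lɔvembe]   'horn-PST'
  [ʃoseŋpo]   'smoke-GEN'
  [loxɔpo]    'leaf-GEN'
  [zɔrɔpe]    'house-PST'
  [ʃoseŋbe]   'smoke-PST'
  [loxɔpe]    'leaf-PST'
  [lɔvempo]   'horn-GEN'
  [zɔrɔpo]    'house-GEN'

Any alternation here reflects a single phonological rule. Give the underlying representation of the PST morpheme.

The PST suffix surfaces as [-be] and [-pe], depending on the final segment of the stem.
The GEN suffix, which begins with [p], is invariant after every stem; so [p] is not altered by any rule here.
So the underlying form is /-be/, and voiced stops become voiceless after a vowel.

/-be/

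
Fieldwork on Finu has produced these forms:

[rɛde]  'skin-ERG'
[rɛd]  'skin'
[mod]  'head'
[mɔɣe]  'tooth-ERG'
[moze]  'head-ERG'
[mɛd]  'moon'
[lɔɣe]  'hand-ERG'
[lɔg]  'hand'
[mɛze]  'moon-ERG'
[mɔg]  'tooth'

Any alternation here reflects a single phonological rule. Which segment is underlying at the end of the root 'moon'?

/z/

The stem for 'moon' ends in [z] in [mɛze] but [d] in [mɛd].
But 'skin' keeps [d] in both environments ([rɛde], [rɛd]), so there is no rule changing /d/ to [z] before the ERG suffix.
Therefore /z/ is basic and [d] is derived by word-final hardening (voiced fricatives become stops word-finally).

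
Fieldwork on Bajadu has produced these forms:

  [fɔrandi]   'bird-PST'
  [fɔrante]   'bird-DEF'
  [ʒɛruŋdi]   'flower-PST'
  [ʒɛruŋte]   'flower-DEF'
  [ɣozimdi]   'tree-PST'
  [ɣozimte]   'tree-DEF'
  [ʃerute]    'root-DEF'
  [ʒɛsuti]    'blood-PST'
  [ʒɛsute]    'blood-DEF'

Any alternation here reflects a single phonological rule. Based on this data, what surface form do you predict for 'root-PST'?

[ʃeruti]

The PST morpheme has two allomorphs, [-di] and [-ti].
By contrast the DEF suffix keeps its initial [t] throughout — that segment must be underlying.
So the underlying form is /-di/, and voiced stops become voiceless after a vowel.
After 'root', which ends in a vowel, the suffix surfaces as [-ti], giving [ʃeruti].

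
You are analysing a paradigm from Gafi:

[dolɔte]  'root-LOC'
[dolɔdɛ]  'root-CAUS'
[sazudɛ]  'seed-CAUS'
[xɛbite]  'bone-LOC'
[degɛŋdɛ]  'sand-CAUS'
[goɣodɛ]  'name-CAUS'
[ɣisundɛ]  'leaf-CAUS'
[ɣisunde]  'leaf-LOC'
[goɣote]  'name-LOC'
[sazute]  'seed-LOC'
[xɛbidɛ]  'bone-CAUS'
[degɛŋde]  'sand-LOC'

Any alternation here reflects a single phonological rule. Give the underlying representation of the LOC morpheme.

/-te/

The LOC suffix surfaces as [-de] and [-te], depending on the final segment of the stem.
By contrast the CAUS suffix keeps its initial [d] throughout — that segment must be underlying.
The LOC suffix is therefore /-te/ underlyingly, with post-nasal voicing: voiceless stops become voiced after a nasal.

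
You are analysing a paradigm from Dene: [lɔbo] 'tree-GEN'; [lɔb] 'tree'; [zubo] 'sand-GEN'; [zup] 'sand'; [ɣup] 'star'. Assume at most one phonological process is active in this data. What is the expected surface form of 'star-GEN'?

In [zubo] and [zup] the final segment of 'sand' alternates: [b] ~ [p].
The stem 'tree' ([lɔbo], [lɔb]) shows [b] unchanged in both environments, so [b] cannot be basic with [p] derived in isolation.
The underlying segment must be /p/; voiceless stops become voiced between vowels, yielding [b] there.
The one attested form of 'star', [ɣup], shows underlying /ɣup/. Applying the same rule between vowels gives [ɣubo].

[ɣubo]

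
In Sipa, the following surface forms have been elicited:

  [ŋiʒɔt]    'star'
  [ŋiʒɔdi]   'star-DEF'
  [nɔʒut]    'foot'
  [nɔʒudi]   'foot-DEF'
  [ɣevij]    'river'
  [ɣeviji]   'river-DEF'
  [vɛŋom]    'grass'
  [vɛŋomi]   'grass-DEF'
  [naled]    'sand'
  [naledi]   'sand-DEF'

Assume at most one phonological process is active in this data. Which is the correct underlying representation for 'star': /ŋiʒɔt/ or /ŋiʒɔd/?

'star' shows [t] ~ [d] at the end of the stem ([ŋiʒɔt] vs [ŋiʒɔdi]).
If /d/ were underlying and a rule turned it into [t] in isolation, 'sand' would also alternate; but it has [d] in both [naled] and [naledi].
The underlying segment must be /t/; voiceless stops become voiced between vowels, yielding [d] there.

/ŋiʒɔt/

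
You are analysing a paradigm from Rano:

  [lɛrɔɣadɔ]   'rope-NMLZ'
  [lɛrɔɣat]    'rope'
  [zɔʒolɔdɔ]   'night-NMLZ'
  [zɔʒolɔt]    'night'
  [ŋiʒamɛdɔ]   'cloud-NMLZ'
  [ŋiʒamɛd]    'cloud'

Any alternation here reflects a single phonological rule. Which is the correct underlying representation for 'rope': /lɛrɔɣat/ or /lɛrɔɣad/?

/lɛrɔɣat/

The root 'rope' surfaces as [lɛrɔɣadɔ] and [lɛrɔɣat], with a stem-final [d] ~ [t] alternation.
Compare 'cloud', with invariant [d] in [ŋiʒamɛdɔ] and [ŋiʒamɛd]: an analysis with underlying /d/ and a rule producing [t] in isolation would wrongly predict alternation here too.
Therefore /t/ is basic and [d] is derived by intervocalic voicing (voiceless stops become voiced between vowels).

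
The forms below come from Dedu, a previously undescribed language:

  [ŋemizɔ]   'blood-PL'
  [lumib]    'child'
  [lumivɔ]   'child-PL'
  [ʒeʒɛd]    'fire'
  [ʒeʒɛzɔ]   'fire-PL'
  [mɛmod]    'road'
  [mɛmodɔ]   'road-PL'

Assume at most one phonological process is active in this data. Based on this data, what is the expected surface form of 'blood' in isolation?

'fire' shows [d] ~ [z] at the end of the stem ([ʒeʒɛd] vs [ʒeʒɛzɔ]).
The stem 'road' ([mɛmod], [mɛmodɔ]) shows [d] unchanged in both environments, so [d] cannot be basic with [z] derived before the PL suffix.
The alternation reflects word-final hardening: voiced fricatives become stops word-finally. /z/ is underlying.
From [ŋemizɔ] the stem 'blood' is /ŋemiz/; word-finally this yields [ŋemid].

[ŋemid]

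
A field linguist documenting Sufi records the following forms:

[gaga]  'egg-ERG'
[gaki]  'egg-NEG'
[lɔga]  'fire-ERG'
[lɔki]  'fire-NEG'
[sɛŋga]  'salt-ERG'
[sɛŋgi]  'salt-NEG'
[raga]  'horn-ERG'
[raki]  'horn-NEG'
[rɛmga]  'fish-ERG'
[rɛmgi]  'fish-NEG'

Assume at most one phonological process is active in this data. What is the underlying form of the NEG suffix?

The NEG suffix surfaces as [-gi] and [-ki], depending on the final segment of the stem.
By contrast the ERG suffix keeps its initial [g] throughout — that segment must be underlying.
So the underlying form is /-ki/, and voiceless stops become voiced after a nasal.

/-ki/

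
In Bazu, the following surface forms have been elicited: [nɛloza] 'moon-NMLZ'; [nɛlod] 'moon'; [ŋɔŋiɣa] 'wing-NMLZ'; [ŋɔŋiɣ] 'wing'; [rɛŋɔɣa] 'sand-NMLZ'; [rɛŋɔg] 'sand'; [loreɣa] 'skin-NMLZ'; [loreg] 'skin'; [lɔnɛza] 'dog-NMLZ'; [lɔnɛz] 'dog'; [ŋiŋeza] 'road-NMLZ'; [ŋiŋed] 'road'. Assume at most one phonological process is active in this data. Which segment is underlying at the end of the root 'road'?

'road' shows [z] ~ [d] at the end of the stem ([ŋiŋeza] vs [ŋiŋed]).
Compare 'dog', with invariant [z] in [lɔnɛza] and [lɔnɛz]: an analysis with underlying /z/ and a rule producing [d] in isolation would wrongly predict alternation here too.
Therefore /d/ is basic and [z] is derived by intervocalic spirantization (voiced stops become fricatives between vowels).

/d/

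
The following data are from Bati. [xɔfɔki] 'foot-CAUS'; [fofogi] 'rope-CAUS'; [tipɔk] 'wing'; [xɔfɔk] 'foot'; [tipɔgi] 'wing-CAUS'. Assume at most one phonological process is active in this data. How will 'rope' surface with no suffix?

The stem for 'wing' ends in [g] in [tipɔgi] but [k] in [tipɔk].
The stem 'foot' ([xɔfɔki], [xɔfɔk]) shows [k] unchanged in both environments, so [k] cannot be basic with [g] derived before the CAUS suffix.
The alternation reflects word-final obstruent devoicing: voiced obstruents become voiceless word-finally. /g/ is underlying.
The one attested form of 'rope', [fofogi], shows underlying /fofog/. Applying the same rule word-finally gives [fofok].

[fofok]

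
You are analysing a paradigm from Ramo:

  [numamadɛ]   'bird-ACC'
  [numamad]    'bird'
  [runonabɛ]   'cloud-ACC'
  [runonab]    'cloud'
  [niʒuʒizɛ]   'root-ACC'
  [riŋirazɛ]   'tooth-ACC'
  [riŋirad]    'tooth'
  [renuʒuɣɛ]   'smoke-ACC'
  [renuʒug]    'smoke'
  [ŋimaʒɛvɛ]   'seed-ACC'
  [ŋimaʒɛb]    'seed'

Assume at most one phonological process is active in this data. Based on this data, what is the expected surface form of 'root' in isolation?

[niʒuʒid]

'tooth' shows [z] ~ [d] at the end of the stem ([riŋirazɛ] vs [riŋirad]).
But 'bird' keeps [d] in both environments ([numamadɛ], [numamad]), so there is no rule changing /d/ to [z] before the ACC suffix.
Therefore /z/ is basic and [d] is derived by word-final hardening (voiced fricatives become stops word-finally).
From [niʒuʒizɛ] the stem 'root' is /niʒuʒiz/; word-finally this yields [niʒuʒid].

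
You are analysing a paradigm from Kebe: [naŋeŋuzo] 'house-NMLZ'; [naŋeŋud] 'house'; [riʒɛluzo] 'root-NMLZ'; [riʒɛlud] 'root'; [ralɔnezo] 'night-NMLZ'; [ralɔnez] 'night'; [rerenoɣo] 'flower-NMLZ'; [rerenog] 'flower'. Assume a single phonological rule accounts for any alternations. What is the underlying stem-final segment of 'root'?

/d/

The stem for 'root' ends in [z] in [riʒɛluzo] but [d] in [riʒɛlud].
If /z/ were underlying and a rule turned it into [d] in isolation, 'night' would also alternate; but it has [z] in both [ralɔnezo] and [ralɔnez].
The underlying segment must be /d/; voiced stops become fricatives between vowels, yielding [z] there.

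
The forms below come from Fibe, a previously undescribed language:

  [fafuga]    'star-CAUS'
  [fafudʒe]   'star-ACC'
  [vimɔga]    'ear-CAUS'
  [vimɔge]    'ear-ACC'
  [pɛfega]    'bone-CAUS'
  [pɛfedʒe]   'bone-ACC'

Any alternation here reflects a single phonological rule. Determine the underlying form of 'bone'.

'bone' shows [g] ~ [dʒ] at the end of the stem ([pɛfega] vs [pɛfedʒe]).
But 'ear' keeps [g] in both environments ([vimɔga], [vimɔge]), so there is no rule changing /g/ to [dʒ] before the ACC suffix.
The underlying segment must be /dʒ/; palato-alveolar /dʒ/ becomes [g] when no front vowel follows, yielding [g] there.
Hence 'bone' is /pɛfedʒ/ underlyingly.

/pɛfedʒ/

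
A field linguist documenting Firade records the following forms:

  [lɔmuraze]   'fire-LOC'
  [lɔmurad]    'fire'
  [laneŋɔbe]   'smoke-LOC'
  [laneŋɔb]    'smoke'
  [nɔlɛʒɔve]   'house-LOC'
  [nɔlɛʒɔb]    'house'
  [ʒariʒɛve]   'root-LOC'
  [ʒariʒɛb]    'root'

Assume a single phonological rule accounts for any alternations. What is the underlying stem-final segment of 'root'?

The stem for 'root' ends in [v] in [ʒariʒɛve] but [b] in [ʒariʒɛb].
If /b/ were underlying and a rule turned it into [v] before the LOC suffix, 'smoke' would also alternate; but it has [b] in both [laneŋɔbe] and [laneŋɔb].
Therefore /v/ is basic and [b] is derived by word-final hardening (voiced fricatives become stops word-finally).

/v/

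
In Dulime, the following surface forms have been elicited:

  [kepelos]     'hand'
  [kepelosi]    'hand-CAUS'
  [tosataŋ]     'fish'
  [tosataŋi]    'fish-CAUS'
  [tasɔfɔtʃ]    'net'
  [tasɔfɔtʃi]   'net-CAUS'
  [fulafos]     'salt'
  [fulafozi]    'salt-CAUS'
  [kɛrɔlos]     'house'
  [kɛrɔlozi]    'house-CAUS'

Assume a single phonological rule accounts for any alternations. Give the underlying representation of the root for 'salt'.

In [fulafos] and [fulafozi] the final segment of 'salt' alternates: [s] ~ [z].
If /s/ were underlying and a rule turned it into [z] before the CAUS suffix, 'hand' would also alternate; but it has [s] in both [kepelos] and [kepelosi].
So /z/ is underlying, and a rule of word-final obstruent devoicing — voiced obstruents become voiceless word-finally — gives [s].
Hence 'salt' is /fulafoz/ underlyingly.

/fulafoz/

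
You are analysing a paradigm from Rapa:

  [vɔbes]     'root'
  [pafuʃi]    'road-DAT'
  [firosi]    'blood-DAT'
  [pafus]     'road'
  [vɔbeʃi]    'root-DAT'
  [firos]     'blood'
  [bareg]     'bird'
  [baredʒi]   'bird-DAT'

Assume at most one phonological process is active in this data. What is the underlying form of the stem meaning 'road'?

/pafuʃ/

The root 'road' surfaces as [pafuʃi] and [pafus], with a stem-final [ʃ] ~ [s] alternation.
Compare 'blood', with invariant [s] in [firosi] and [firos]: an analysis with underlying /s/ and a rule producing [ʃ] before the DAT suffix would wrongly predict alternation here too.
So /ʃ/ is underlying, and a rule of depalatalization — palato-alveolar /dʒ/ and /ʃ/ become [g] and [s] when no front vowel follows — gives [s].
Hence 'road' is /pafuʃ/ underlyingly.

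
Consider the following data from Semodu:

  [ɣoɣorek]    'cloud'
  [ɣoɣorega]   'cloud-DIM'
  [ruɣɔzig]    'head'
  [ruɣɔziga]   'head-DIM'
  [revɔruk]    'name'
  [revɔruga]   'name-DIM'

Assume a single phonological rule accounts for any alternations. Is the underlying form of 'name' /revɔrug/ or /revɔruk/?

/revɔruk/

The root 'name' surfaces as [revɔruk] and [revɔruga], with a stem-final [k] ~ [g] alternation.
If /g/ were underlying and a rule turned it into [k] in isolation, 'head' would also alternate; but it has [g] in both [ruɣɔzig] and [ruɣɔziga].
Therefore /k/ is basic and [g] is derived by intervocalic voicing (voiceless stops become voiced between vowels).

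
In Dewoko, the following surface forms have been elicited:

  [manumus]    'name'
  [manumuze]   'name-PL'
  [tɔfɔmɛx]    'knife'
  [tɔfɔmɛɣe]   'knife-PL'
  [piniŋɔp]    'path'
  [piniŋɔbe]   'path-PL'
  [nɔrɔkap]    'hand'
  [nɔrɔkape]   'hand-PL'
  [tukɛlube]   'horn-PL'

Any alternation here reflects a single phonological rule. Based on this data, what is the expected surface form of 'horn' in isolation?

'path' shows [p] ~ [b] at the end of the stem ([piniŋɔp] vs [piniŋɔbe]).
If /p/ were underlying and a rule turned it into [b] before the PL suffix, 'hand' would also alternate; but it has [p] in both [nɔrɔkap] and [nɔrɔkape].
The alternation reflects word-final obstruent devoicing: voiced obstruents become voiceless word-finally. /b/ is underlying.
The one attested form of 'horn', [tukɛlube], shows underlying /tukɛlub/. Applying the same rule word-finally gives [tukɛlup].

[tukɛlup]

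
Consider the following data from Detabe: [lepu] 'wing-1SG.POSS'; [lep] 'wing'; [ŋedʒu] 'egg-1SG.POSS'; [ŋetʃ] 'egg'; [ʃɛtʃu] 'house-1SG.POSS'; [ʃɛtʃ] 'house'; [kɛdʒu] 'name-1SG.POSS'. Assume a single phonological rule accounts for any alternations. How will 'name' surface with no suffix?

[kɛtʃ]

The stem for 'egg' ends in [dʒ] in [ŋedʒu] but [tʃ] in [ŋetʃ].
But 'house' keeps [tʃ] in both environments ([ʃɛtʃu], [ʃɛtʃ]), so there is no rule changing /tʃ/ to [dʒ] before the 1SG.POSS suffix.
Therefore /dʒ/ is basic and [tʃ] is derived by word-final obstruent devoicing (voiced obstruents become voiceless word-finally).
The one attested form of 'name', [kɛdʒu], shows underlying /kɛdʒ/. Applying the same rule word-finally gives [kɛtʃ].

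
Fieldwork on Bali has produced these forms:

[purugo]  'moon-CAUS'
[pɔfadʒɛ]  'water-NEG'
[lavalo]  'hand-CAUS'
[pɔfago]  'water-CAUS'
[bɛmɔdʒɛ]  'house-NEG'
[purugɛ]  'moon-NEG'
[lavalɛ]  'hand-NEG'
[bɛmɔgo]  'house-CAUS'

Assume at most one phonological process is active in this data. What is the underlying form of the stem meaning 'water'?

/pɔfadʒ/

In [pɔfago] and [pɔfadʒɛ] the final segment of 'water' alternates: [g] ~ [dʒ].
Compare 'moon', with invariant [g] in [purugo] and [purugɛ]: an analysis with underlying /g/ and a rule producing [dʒ] before the NEG suffix would wrongly predict alternation here too.
The underlying segment must be /dʒ/; palato-alveolar /dʒ/ becomes [g] when no front vowel follows, yielding [g] there.
Hence 'water' is /pɔfadʒ/ underlyingly.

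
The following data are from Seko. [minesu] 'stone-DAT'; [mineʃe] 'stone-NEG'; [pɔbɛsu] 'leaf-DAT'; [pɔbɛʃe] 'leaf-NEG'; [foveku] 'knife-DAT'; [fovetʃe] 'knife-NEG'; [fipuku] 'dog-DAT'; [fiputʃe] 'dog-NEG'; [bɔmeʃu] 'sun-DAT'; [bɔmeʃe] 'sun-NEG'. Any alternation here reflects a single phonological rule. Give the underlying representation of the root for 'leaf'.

The stem for 'leaf' ends in [s] in [pɔbɛsu] but [ʃ] in [pɔbɛʃe].
But 'sun' keeps [ʃ] in both environments ([bɔmeʃu], [bɔmeʃe]), so there is no rule changing /ʃ/ to [s] before the DAT suffix.
So /s/ is underlying, and a rule of palatalization before a front vowel — /k/ and /s/ become palato-alveolar [tʃ] and [ʃ] before a front vowel — gives [ʃ].

/pɔbɛs/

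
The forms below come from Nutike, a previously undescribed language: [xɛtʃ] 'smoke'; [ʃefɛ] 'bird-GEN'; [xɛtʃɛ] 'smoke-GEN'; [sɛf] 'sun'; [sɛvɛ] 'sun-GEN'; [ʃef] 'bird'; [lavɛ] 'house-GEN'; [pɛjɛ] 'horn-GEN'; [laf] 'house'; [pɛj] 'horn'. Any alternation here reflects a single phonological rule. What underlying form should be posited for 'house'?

/lav/

'house' shows [v] ~ [f] at the end of the stem ([lavɛ] vs [laf]).
But 'bird' keeps [f] in both environments ([ʃefɛ], [ʃef]), so there is no rule changing /f/ to [v] before the GEN suffix.
The underlying segment must be /v/; voiced obstruents become voiceless word-finally, yielding [f] there.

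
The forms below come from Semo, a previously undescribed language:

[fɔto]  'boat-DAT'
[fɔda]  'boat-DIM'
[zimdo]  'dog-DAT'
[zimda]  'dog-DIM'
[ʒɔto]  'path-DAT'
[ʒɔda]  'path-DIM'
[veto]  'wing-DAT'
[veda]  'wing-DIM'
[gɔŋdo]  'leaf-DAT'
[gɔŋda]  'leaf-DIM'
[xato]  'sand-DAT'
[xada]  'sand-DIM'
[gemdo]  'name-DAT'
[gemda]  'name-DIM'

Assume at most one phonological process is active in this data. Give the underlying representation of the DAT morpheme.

/-to/

The DAT morpheme has two allomorphs, [-do] and [-to].
The DIM suffix, which begins with [d], is invariant after every stem; so [d] is not altered by any rule here.
The DAT suffix is therefore /-to/ underlyingly, with post-nasal voicing: voiceless stops become voiced after a nasal.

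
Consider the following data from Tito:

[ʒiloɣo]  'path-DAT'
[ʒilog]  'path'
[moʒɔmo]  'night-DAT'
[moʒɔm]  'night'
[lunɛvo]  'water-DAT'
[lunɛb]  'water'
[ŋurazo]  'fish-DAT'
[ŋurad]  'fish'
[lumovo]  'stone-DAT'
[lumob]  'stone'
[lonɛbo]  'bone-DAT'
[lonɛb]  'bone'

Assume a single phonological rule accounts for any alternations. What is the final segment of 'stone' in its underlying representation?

/v/

The stem for 'stone' ends in [v] in [lumovo] but [b] in [lumob].
But 'bone' keeps [b] in both environments ([lonɛbo], [lonɛb]), so there is no rule changing /b/ to [v] before the DAT suffix.
So /v/ is underlying, and a rule of word-final hardening — voiced fricatives become stops word-finally — gives [b].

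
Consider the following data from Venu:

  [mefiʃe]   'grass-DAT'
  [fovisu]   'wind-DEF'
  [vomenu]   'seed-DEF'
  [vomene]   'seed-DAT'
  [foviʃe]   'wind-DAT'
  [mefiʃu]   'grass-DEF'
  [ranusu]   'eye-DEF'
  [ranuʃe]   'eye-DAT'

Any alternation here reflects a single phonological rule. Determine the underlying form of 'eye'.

/ranus/

In [ranusu] and [ranuʃe] the final segment of 'eye' alternates: [s] ~ [ʃ].
But 'grass' keeps [ʃ] in both environments ([mefiʃu], [mefiʃe]), so there is no rule changing /ʃ/ to [s] before the DEF suffix.
Therefore /s/ is basic and [ʃ] is derived by palatalization before a front vowel (/s/ becomes palato-alveolar [ʃ] before a front vowel).
Hence 'eye' is /ranus/ underlyingly.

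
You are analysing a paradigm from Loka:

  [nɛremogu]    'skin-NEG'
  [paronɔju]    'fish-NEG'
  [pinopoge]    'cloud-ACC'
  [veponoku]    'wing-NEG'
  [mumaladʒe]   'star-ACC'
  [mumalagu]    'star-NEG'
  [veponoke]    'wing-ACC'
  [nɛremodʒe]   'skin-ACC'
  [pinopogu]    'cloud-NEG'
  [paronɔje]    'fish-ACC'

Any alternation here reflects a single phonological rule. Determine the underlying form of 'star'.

In [mumalagu] and [mumaladʒe] the final segment of 'star' alternates: [g] ~ [dʒ].
Compare 'cloud', with invariant [g] in [pinopogu] and [pinopoge]: an analysis with underlying /g/ and a rule producing [dʒ] before the ACC suffix would wrongly predict alternation here too.
So /dʒ/ is underlying, and a rule of depalatalization — palato-alveolar /dʒ/ becomes [g] when no front vowel follows — gives [g].

/mumaladʒ/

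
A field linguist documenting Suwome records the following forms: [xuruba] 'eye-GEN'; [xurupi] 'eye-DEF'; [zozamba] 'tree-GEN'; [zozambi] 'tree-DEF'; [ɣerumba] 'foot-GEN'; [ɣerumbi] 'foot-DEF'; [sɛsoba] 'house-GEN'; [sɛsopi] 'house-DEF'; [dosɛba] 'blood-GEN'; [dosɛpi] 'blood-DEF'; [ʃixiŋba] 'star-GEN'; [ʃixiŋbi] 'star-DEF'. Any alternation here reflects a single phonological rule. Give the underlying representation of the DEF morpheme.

The DEF morpheme has two allomorphs, [-bi] and [-pi].
By contrast the GEN suffix keeps its initial [b] throughout — that segment must be underlying.
The DEF suffix is therefore /-pi/ underlyingly, with post-nasal voicing: voiceless stops become voiced after a nasal.

/-pi/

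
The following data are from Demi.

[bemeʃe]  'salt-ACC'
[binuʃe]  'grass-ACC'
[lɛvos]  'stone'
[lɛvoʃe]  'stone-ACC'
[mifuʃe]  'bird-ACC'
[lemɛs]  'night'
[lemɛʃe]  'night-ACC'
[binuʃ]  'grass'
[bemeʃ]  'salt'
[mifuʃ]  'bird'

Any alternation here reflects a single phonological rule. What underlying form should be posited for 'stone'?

/lɛvos/

The root 'stone' surfaces as [lɛvoʃe] and [lɛvos], with a stem-final [ʃ] ~ [s] alternation.
The stem 'salt' ([bemeʃe], [bemeʃ]) shows [ʃ] unchanged in both environments, so [ʃ] cannot be basic with [s] derived in isolation.
So /s/ is underlying, and a rule of palatalization before a front vowel — /s/ becomes palato-alveolar [ʃ] before a front vowel — gives [ʃ].
So 'stone' = /lɛvos/.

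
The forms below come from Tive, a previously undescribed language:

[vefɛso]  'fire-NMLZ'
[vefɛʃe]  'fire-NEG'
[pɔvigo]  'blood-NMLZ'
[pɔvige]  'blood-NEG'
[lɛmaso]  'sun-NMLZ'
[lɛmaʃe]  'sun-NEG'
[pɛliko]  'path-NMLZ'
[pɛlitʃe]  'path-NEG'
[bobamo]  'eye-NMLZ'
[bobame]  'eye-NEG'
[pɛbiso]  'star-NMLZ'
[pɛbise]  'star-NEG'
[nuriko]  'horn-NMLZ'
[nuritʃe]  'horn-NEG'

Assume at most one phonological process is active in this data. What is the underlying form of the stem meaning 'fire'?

/vefɛʃ/

In [vefɛso] and [vefɛʃe] the final segment of 'fire' alternates: [s] ~ [ʃ].
But 'star' keeps [s] in both environments ([pɛbiso], [pɛbise]), so there is no rule changing /s/ to [ʃ] before the NEG suffix.
The alternation reflects depalatalization: palato-alveolar /tʃ/ and /ʃ/ become [k] and [s] when no front vowel follows. /ʃ/ is underlying.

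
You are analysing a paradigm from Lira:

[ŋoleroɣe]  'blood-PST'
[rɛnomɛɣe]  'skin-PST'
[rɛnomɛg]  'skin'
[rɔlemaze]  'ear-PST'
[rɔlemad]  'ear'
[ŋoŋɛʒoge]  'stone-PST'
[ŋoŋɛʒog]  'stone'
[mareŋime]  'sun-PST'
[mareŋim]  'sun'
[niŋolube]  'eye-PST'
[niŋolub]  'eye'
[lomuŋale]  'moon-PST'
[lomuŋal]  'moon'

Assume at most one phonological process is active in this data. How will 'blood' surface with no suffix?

[ŋolerog]

'skin' shows [ɣ] ~ [g] at the end of the stem ([rɛnomɛɣe] vs [rɛnomɛg]).
If /g/ were underlying and a rule turned it into [ɣ] before the PST suffix, 'stone' would also alternate; but it has [g] in both [ŋoŋɛʒoge] and [ŋoŋɛʒog].
So /ɣ/ is underlying, and a rule of word-final hardening — voiced fricatives become stops word-finally — gives [g].
From [ŋoleroɣe] the stem 'blood' is /ŋoleroɣ/; word-finally this yields [ŋolerog].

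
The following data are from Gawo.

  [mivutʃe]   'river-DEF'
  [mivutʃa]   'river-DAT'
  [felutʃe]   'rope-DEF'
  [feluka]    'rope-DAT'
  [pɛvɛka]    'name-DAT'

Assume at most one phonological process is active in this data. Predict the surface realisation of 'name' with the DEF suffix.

In [felutʃe] and [feluka] the final segment of 'rope' alternates: [tʃ] ~ [k].
Compare 'river', with invariant [tʃ] in [mivutʃe] and [mivutʃa]: an analysis with underlying /tʃ/ and a rule producing [k] before the DAT suffix would wrongly predict alternation here too.
So /k/ is underlying, and a rule of palatalization before a front vowel — /k/ becomes palato-alveolar [tʃ] before a front vowel — gives [tʃ].
From [pɛvɛka] the stem 'name' is /pɛvɛk/; before a front vowel this yields [pɛvɛtʃe].

[pɛvɛtʃe]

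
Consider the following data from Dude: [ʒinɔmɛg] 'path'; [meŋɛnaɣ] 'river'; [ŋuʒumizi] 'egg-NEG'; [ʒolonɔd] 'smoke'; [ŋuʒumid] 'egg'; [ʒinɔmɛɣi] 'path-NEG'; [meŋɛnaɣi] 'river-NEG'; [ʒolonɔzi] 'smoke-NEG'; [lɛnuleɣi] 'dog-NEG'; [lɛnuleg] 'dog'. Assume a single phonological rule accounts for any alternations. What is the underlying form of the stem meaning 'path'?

/ʒinɔmɛg/

The root 'path' surfaces as [ʒinɔmɛg] and [ʒinɔmɛɣi], with a stem-final [g] ~ [ɣ] alternation.
Compare 'river', with invariant [ɣ] in [meŋɛnaɣ] and [meŋɛnaɣi]: an analysis with underlying /ɣ/ and a rule producing [g] in isolation would wrongly predict alternation here too.
Therefore /g/ is basic and [ɣ] is derived by intervocalic spirantization (voiced stops become fricatives between vowels).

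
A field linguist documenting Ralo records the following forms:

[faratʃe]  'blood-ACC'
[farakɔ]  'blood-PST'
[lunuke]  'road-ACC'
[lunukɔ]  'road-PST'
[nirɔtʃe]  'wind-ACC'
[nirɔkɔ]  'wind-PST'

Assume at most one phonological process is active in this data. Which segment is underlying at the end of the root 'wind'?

'wind' shows [tʃ] ~ [k] at the end of the stem ([nirɔtʃe] vs [nirɔkɔ]).
The stem 'road' ([lunuke], [lunukɔ]) shows [k] unchanged in both environments, so [k] cannot be basic with [tʃ] derived before the ACC suffix.
So /tʃ/ is underlying, and a rule of depalatalization — palato-alveolar /tʃ/ becomes [k] when no front vowel follows — gives [k].

/tʃ/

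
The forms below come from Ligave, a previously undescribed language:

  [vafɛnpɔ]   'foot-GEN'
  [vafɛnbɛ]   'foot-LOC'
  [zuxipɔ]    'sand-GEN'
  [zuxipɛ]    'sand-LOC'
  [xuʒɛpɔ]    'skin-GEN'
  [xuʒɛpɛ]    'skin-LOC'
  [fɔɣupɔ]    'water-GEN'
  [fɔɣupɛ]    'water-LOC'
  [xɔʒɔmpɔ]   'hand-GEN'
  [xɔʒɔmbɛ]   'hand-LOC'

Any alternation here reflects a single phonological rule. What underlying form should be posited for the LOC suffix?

/-bɛ/

The LOC morpheme has two allomorphs, [-bɛ] and [-pɛ].
By contrast the GEN suffix keeps its initial [p] throughout — that segment must be underlying.
The LOC suffix is therefore /-bɛ/ underlyingly, with post-vocalic devoicing: voiced stops become voiceless after a vowel.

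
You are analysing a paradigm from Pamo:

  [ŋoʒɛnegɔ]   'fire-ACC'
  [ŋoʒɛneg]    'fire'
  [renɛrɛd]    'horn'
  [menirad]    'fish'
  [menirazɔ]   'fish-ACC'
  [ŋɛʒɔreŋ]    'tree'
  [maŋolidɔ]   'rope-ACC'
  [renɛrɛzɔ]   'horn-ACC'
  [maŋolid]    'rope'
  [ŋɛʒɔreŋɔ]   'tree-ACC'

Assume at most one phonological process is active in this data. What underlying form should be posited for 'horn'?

/renɛrɛz/

In [renɛrɛd] and [renɛrɛzɔ] the final segment of 'horn' alternates: [d] ~ [z].
But 'rope' keeps [d] in both environments ([maŋolid], [maŋolidɔ]), so there is no rule changing /d/ to [z] before the ACC suffix.
So /z/ is underlying, and a rule of word-final hardening — voiced fricatives become stops word-finally — gives [d].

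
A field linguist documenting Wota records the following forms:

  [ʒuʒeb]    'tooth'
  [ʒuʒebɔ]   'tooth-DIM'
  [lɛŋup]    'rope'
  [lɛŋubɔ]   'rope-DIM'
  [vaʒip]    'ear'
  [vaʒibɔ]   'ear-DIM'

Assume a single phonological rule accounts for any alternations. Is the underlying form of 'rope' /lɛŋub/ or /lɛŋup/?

/lɛŋup/

'rope' shows [p] ~ [b] at the end of the stem ([lɛŋup] vs [lɛŋubɔ]).
Compare 'tooth', with invariant [b] in [ʒuʒeb] and [ʒuʒebɔ]: an analysis with underlying /b/ and a rule producing [p] in isolation would wrongly predict alternation here too.
So /p/ is underlying, and a rule of intervocalic voicing — voiceless stops become voiced between vowels — gives [b].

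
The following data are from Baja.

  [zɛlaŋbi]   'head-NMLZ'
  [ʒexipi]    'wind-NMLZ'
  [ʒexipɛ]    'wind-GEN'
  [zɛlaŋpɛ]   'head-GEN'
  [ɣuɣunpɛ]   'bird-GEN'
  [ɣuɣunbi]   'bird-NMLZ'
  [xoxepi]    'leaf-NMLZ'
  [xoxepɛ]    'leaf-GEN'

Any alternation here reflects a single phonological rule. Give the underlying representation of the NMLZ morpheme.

The NMLZ morpheme has two allomorphs, [-bi] and [-pi].
By contrast the GEN suffix keeps its initial [p] throughout — that segment must be underlying.
So the underlying form is /-bi/, and voiced stops become voiceless after a vowel.

/-bi/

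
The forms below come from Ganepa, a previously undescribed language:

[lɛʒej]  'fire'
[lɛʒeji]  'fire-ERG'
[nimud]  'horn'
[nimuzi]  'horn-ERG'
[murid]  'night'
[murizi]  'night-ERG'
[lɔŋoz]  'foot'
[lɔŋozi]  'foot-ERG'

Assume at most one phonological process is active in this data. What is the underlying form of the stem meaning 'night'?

'night' shows [d] ~ [z] at the end of the stem ([murid] vs [murizi]).
The stem 'foot' ([lɔŋoz], [lɔŋozi]) shows [z] unchanged in both environments, so [z] cannot be basic with [d] derived in isolation.
So /d/ is underlying, and a rule of intervocalic spirantization — voiced stops become fricatives between vowels — gives [z].

/murid/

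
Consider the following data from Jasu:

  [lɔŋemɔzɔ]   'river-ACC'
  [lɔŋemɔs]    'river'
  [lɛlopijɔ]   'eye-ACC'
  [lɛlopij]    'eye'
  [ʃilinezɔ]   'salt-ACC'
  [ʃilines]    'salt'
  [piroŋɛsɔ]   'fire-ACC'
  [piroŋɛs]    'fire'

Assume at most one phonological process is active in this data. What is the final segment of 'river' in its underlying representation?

/z/

In [lɔŋemɔzɔ] and [lɔŋemɔs] the final segment of 'river' alternates: [z] ~ [s].
Compare 'fire', with invariant [s] in [piroŋɛsɔ] and [piroŋɛs]: an analysis with underlying /s/ and a rule producing [z] before the ACC suffix would wrongly predict alternation here too.
So /z/ is underlying, and a rule of word-final obstruent devoicing — voiced obstruents become voiceless word-finally — gives [s].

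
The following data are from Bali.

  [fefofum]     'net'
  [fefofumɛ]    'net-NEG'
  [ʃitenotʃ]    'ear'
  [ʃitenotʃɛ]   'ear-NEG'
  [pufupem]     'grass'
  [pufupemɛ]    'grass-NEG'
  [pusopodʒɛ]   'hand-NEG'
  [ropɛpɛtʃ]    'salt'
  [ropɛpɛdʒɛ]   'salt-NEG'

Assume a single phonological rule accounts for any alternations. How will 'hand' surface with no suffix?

[pusopotʃ]

The stem for 'salt' ends in [tʃ] in [ropɛpɛtʃ] but [dʒ] in [ropɛpɛdʒɛ].
But 'ear' keeps [tʃ] in both environments ([ʃitenotʃ], [ʃitenotʃɛ]), so there is no rule changing /tʃ/ to [dʒ] before the NEG suffix.
So /dʒ/ is underlying, and a rule of word-final obstruent devoicing — voiced obstruents become voiceless word-finally — gives [tʃ].
From [pusopodʒɛ] the stem 'hand' is /pusopodʒ/; word-finally this yields [pusopotʃ].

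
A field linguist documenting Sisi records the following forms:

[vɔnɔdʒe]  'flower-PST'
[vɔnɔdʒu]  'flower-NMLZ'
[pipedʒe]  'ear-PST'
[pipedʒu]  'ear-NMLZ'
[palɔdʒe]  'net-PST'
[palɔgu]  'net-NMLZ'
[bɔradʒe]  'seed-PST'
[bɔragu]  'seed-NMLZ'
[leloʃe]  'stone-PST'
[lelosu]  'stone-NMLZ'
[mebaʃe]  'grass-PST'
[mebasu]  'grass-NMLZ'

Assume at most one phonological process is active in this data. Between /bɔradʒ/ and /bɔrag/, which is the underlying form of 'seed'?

/bɔrag/

In [bɔradʒe] and [bɔragu] the final segment of 'seed' alternates: [dʒ] ~ [g].
If /dʒ/ were underlying and a rule turned it into [g] before the NMLZ suffix, 'flower' would also alternate; but it has [dʒ] in both [vɔnɔdʒe] and [vɔnɔdʒu].
So /g/ is underlying, and a rule of palatalization before a front vowel — /g/ and /s/ become palato-alveolar [dʒ] and [ʃ] before a front vowel — gives [dʒ].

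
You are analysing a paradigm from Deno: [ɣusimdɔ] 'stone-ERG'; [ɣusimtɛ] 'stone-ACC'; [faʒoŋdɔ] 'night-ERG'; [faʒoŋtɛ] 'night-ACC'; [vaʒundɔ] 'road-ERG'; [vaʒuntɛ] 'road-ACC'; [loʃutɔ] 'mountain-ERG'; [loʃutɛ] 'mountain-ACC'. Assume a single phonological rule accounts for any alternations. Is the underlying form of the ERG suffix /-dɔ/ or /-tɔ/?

The ERG suffix surfaces as [-dɔ] and [-tɔ], depending on the final segment of the stem.
By contrast the ACC suffix keeps its initial [t] throughout — that segment must be underlying.
So the underlying form is /-dɔ/, and voiced stops become voiceless after a vowel.

/-dɔ/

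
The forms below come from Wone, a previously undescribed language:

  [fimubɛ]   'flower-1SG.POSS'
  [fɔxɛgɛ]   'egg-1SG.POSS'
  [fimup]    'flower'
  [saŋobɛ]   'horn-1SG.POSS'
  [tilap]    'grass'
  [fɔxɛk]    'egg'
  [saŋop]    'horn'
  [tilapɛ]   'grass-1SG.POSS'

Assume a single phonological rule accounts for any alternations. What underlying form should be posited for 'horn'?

'horn' shows [b] ~ [p] at the end of the stem ([saŋobɛ] vs [saŋop]).
If /p/ were underlying and a rule turned it into [b] before the 1SG.POSS suffix, 'grass' would also alternate; but it has [p] in both [tilapɛ] and [tilap].
The alternation reflects word-final obstruent devoicing: voiced obstruents become voiceless word-finally. /b/ is underlying.

/saŋob/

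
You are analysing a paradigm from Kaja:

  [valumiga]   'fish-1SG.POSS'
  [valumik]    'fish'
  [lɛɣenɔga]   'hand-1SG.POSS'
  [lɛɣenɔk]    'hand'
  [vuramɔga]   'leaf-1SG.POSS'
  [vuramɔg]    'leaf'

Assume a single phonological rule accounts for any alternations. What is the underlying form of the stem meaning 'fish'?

/valumik/

The root 'fish' surfaces as [valumiga] and [valumik], with a stem-final [g] ~ [k] alternation.
Compare 'leaf', with invariant [g] in [vuramɔga] and [vuramɔg]: an analysis with underlying /g/ and a rule producing [k] in isolation would wrongly predict alternation here too.
So /k/ is underlying, and a rule of intervocalic voicing — voiceless stops become voiced between vowels — gives [g].
So 'fish' = /valumik/.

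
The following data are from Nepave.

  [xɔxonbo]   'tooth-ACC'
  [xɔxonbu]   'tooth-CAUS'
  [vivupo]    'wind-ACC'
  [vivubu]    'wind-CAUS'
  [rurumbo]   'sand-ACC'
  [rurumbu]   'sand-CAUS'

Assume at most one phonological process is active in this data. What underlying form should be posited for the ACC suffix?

/-po/

The ACC suffix surfaces as [-bo] and [-po], depending on the final segment of the stem.
The CAUS suffix, which begins with [b], is invariant after every stem; so [b] is not altered by any rule here.
The ACC suffix is therefore /-po/ underlyingly, with post-nasal voicing: voiceless stops become voiced after a nasal.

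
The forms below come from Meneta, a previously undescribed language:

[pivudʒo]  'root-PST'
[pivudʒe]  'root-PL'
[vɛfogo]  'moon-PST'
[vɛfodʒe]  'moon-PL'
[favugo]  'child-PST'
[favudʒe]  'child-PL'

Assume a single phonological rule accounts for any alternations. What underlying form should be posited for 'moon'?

In [vɛfogo] and [vɛfodʒe] the final segment of 'moon' alternates: [g] ~ [dʒ].
Compare 'root', with invariant [dʒ] in [pivudʒo] and [pivudʒe]: an analysis with underlying /dʒ/ and a rule producing [g] before the PST suffix would wrongly predict alternation here too.
The underlying segment must be /g/; /g/ becomes palato-alveolar [dʒ] before a front vowel, yielding [dʒ] there.

/vɛfog/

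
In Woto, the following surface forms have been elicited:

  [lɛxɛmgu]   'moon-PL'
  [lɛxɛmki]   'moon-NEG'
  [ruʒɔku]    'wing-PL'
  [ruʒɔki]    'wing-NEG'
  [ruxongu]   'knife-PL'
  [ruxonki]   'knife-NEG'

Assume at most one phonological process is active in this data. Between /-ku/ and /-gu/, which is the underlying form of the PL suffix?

The PL suffix surfaces as [-gu] and [-ku], depending on the final segment of the stem.
The NEG suffix, which begins with [k], is invariant after every stem; so [k] is not altered by any rule here.
So the underlying form is /-gu/, and voiced stops become voiceless after a vowel.

/-gu/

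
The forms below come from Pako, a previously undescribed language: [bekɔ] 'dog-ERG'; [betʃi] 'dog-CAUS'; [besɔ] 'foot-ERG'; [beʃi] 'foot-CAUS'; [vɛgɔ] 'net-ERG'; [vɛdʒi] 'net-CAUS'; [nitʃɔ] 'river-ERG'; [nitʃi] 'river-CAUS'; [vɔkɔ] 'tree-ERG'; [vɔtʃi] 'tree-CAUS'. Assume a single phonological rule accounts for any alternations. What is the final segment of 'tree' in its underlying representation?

'tree' shows [k] ~ [tʃ] at the end of the stem ([vɔkɔ] vs [vɔtʃi]).
If /tʃ/ were underlying and a rule turned it into [k] before the ERG suffix, 'river' would also alternate; but it has [tʃ] in both [nitʃɔ] and [nitʃi].
The underlying segment must be /k/; /k/, /g/ and /s/ become palato-alveolar [tʃ], [dʒ] and [ʃ] before a front vowel, yielding [tʃ] there.

/k/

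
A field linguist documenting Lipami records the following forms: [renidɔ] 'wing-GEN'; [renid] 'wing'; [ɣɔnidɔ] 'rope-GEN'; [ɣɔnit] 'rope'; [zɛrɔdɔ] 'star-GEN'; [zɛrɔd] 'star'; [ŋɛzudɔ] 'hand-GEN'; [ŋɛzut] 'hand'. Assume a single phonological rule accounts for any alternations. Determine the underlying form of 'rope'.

/ɣɔnit/

The stem for 'rope' ends in [d] in [ɣɔnidɔ] but [t] in [ɣɔnit].
Compare 'star', with invariant [d] in [zɛrɔdɔ] and [zɛrɔd]: an analysis with underlying /d/ and a rule producing [t] in isolation would wrongly predict alternation here too.
Therefore /t/ is basic and [d] is derived by intervocalic voicing (voiceless stops become voiced between vowels).
The underlying form of 'rope' is therefore /ɣɔnit/.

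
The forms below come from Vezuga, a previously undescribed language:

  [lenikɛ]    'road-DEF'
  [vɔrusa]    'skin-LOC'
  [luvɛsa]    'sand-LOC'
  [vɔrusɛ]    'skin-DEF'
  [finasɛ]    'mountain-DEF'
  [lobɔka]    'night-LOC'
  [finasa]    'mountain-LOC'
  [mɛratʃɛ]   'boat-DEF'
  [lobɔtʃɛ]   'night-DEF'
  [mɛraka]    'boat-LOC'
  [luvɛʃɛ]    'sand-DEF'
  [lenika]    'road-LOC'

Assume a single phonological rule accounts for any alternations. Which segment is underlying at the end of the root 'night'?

/tʃ/

In [lobɔtʃɛ] and [lobɔka] the final segment of 'night' alternates: [tʃ] ~ [k].
The stem 'road' ([lenikɛ], [lenika]) shows [k] unchanged in both environments, so [k] cannot be basic with [tʃ] derived before the DEF suffix.
The underlying segment must be /tʃ/; palato-alveolar /tʃ/ and /ʃ/ become [k] and [s] when no front vowel follows, yielding [k] there.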